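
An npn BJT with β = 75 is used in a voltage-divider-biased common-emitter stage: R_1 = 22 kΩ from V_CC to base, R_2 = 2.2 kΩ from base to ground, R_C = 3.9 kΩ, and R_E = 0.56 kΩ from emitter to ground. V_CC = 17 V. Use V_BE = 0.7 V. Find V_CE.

Thevenize the base divider: V_Th = V_CC·R_2/(R_1+R_2) = 17×2.2/24.2 = 1.55 V, R_Th = R_1‖R_2 = 2 kΩ.
Base-emitter loop: V_Th = I_B·R_Th + V_BE + (β+1)I_B·R_E, so I_B = (1.55 − 0.7) / (2 + 76×0.56) = 0.019 mA.
I_C = β·I_B = 75×0.019 = 1.42 mA, and I_E = (β+1)I_B = 1.44 mA.
V_CE = V_CC − I_C·R_C − I_E·R_E = 17 − 1.42×3.9 − 1.44×0.56 = 10.6 V.
V_CE = 10.6 V > 0.2 V confirms active-region operation.

V_CE ≈ 11 V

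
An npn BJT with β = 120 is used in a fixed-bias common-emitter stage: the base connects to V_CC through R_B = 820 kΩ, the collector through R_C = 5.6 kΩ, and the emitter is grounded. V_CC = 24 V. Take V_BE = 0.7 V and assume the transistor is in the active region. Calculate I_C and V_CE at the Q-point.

Base loop: V_CC = I_B·R_B + V_BE, so I_B = (24 − 0.7)/820 kΩ = 0.0284 mA.
In the active region I_C = β·I_B = 120 × 0.0284 = 3.41 mA.
Collector loop: V_CE = V_CC − I_C·R_C = 24 − 3.41×5.6 = 4.91 V.
Since V_CE = 4.91 V > V_CE(sat) ≈ 0.2 V, the transistor is in the active region as assumed.

I_C ≈ 3.4 mA, V_CE ≈ 4.9 V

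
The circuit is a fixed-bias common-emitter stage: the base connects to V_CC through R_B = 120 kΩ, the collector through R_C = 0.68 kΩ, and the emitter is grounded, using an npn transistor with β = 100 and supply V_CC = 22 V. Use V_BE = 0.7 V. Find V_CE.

Base loop: V_CC = I_B·R_B + V_BE, so I_B = (22 − 0.7)/120 kΩ = 0.178 mA.
In the active region I_C = β·I_B = 100 × 0.178 = 17.8 mA.
Collector loop: V_CE = V_CC − I_C·R_C = 22 − 17.8×0.68 = 9.93 V.
Since V_CE = 9.93 V > V_CE(sat) ≈ 0.2 V, the transistor is in the active region as assumed.

V_CE ≈ 9.9 V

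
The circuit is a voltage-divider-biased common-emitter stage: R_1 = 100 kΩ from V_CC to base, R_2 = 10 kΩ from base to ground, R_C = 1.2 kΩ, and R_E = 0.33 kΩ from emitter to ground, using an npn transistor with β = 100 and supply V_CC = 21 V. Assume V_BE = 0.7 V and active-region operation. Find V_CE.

V_CE ≈ 17 V

Thevenize the base divider: V_Th = V_CC·R_2/(R_1+R_2) = 21×10/110 = 1.91 V, R_Th = R_1‖R_2 = 9.09 kΩ.
Base-emitter loop: V_Th = I_B·R_Th + V_BE + (β+1)I_B·R_E, so I_B = (1.91 − 0.7) / (9.09 + 101×0.33) = 0.0285 mA.
I_C = β·I_B = 100×0.0285 = 2.85 mA, and I_E = (β+1)I_B = 2.88 mA.
V_CE = V_CC − I_C·R_C − I_E·R_E = 21 − 2.85×1.2 − 2.88×0.33 = 16.6 V.
V_CE = 16.6 V > 0.2 V confirms active-region operation.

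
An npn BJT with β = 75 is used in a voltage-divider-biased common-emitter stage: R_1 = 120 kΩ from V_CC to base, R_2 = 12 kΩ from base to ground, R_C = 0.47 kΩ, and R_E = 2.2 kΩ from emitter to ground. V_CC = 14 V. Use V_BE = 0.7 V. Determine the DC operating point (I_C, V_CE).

I_C ≈ 0.24 mA, V_CE ≈ 13 V

Thevenize the base divider: V_Th = V_CC·R_2/(R_1+R_2) = 14×12/132 = 1.27 V, R_Th = R_1‖R_2 = 10.9 kΩ.
Base-emitter loop: V_Th = I_B·R_Th + V_BE + (β+1)I_B·R_E, so I_B = (1.27 − 0.7) / (10.9 + 76×2.2) = 0.00322 mA.
I_C = β·I_B = 75×0.00322 = 0.241 mA, and I_E = (β+1)I_B = 0.244 mA.
V_CE = V_CC − I_C·R_C − I_E·R_E = 14 − 0.241×0.47 − 0.244×2.2 = 13.3 V.
V_CE = 13.3 V > 0.2 V confirms active-region operation.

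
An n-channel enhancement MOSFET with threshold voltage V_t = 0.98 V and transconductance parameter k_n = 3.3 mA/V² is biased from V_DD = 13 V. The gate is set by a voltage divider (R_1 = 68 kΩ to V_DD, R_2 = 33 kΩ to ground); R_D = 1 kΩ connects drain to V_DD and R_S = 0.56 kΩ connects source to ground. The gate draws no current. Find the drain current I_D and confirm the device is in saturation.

V_G = V_DD·R_2/(R_1+R_2) = 13×33/101 = 4.25 V.
Assume saturation: I_D = (k_n/2)(V_GS − V_t)² with V_GS = V_G − I_D·R_S = 4.25 − 0.56·I_D.
Substituting gives 0.517·I_D² − 7.04·I_D + 17.6 = 0, with roots I_D = 3.31 or 10.3 mA.
The root I_D = 10.3 mA gives V_GS = -1.52 V ≤ V_t, so take I_D = 3.31 mA.
Then V_GS = 2.4 V and V_DS = V_DD − I_D(R_D+R_S) = 13 − 3.31×1.56 = 7.84 V.
Saturation requires V_DS ≥ V_GS − V_t = 1.42 V; 7.84 ≥ 1.42 ✓.

I_D ≈ 3.3 mA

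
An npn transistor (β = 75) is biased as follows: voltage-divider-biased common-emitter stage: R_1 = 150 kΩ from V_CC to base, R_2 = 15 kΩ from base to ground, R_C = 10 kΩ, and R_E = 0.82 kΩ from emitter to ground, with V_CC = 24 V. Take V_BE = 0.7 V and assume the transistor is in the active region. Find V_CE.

Thevenize the base divider: V_Th = V_CC·R_2/(R_1+R_2) = 24×15/165 = 2.18 V, R_Th = R_1‖R_2 = 13.6 kΩ.
Base-emitter loop: V_Th = I_B·R_Th + V_BE + (β+1)I_B·R_E, so I_B = (2.18 − 0.7) / (13.6 + 76×0.82) = 0.0195 mA.
I_C = β·I_B = 75×0.0195 = 1.46 mA, and I_E = (β+1)I_B = 1.48 mA.
V_CE = V_CC − I_C·R_C − I_E·R_E = 24 − 1.46×10 − 1.48×0.82 = 8.15 V.
V_CE = 8.15 V > 0.2 V confirms active-region operation.

V_CE ≈ 8.2 V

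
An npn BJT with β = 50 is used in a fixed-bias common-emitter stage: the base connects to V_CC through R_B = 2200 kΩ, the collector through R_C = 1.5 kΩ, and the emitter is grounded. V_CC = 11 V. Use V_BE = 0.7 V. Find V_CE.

V_CE ≈ 11 V

Base loop: V_CC = I_B·R_B + V_BE, so I_B = (11 − 0.7)/2200 kΩ = 0.00468 mA.
In the active region I_C = β·I_B = 50 × 0.00468 = 0.234 mA.
Collector loop: V_CE = V_CC − I_C·R_C = 11 − 0.234×1.5 = 10.6 V.
Since V_CE = 10.6 V > V_CE(sat) ≈ 0.2 V, the transistor is in the active region as assumed.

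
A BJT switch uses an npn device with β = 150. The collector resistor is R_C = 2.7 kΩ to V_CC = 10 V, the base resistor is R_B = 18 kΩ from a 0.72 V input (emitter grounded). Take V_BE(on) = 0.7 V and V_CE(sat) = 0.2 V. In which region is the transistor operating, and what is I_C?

Assume active. Base-emitter loop: I_B = (V_BB − V_BE)/R_B = (0.72 − 0.7)/18 = 0.00111 mA.
I_C = β·I_B = 150×0.00111 = 0.167 mA.
V_CE = V_CC − I_C·R_C = 10 − 0.167×2.7 = 9.55 V > V_CE(sat), so the active-region assumption holds.

active; I_C ≈ 0.17 mA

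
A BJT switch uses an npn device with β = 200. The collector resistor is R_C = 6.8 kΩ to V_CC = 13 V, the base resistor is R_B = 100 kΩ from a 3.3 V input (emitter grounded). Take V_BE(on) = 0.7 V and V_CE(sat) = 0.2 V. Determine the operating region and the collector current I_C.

Assume active: I_B = (3.3 − 0.7)/100 = 0.026 mA, giving I_C = β·I_B = 5.2 mA.
But then V_CE = 13 − 5.2×6.8 = -22.4 V < V_CE(sat) = 0.2 V — impossible in the active region.
So the transistor is saturated. With V_CE = 0.2 V, I_C = (V_CC − 0.2)/R_C = 12.8/6.8 = 1.88 mA.
Check: β·I_B = 5.2 mA > I_C = 1.88 mA, confirming saturation.

saturation; I_C ≈ 1.9 mA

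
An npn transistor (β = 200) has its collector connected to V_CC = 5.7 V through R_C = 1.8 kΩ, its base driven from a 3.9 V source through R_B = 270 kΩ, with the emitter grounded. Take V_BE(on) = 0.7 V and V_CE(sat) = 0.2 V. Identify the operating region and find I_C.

active; I_C ≈ 2.4 mA

Assume active. Base-emitter loop: I_B = (V_BB − V_BE)/R_B = (3.9 − 0.7)/270 = 0.0119 mA.
I_C = β·I_B = 200×0.0119 = 2.37 mA.
V_CE = V_CC − I_C·R_C = 5.7 − 2.37×1.8 = 1.43 V > V_CE(sat), so the active-region assumption holds.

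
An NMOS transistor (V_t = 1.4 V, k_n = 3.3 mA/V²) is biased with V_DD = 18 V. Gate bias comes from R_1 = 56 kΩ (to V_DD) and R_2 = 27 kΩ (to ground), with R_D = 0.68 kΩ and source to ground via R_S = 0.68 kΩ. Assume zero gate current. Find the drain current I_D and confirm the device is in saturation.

I_D ≈ 4.2 mA

V_G = V_DD·R_2/(R_1+R_2) = 18×27/83 = 5.86 V.
Assume saturation: I_D = (k_n/2)(V_GS − V_t)² with V_GS = V_G − I_D·R_S = 5.86 − 0.68·I_D.
Substituting gives 0.763·I_D² − 11·I_D + 32.8 = 0, with roots I_D = 4.2 or 10.2 mA.
The root I_D = 10.2 mA gives V_GS = -1.09 V ≤ V_t, so take I_D = 4.2 mA.
Then V_GS = 3 V and V_DS = V_DD − I_D(R_D+R_S) = 18 − 4.2×1.36 = 12.3 V.
Saturation requires V_DS ≥ V_GS − V_t = 1.6 V; 12.3 ≥ 1.6 ✓.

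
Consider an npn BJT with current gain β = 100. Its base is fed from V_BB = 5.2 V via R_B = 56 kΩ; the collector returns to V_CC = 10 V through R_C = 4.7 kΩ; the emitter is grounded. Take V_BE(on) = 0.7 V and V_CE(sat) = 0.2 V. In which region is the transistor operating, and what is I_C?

Assume active: I_B = (5.2 − 0.7)/56 = 0.0804 mA, giving I_C = β·I_B = 8.04 mA.
But then V_CE = 10 − 8.04×4.7 = -27.8 V < V_CE(sat) = 0.2 V — impossible in the active region.
So the transistor is saturated. With V_CE = 0.2 V, I_C = (V_CC − 0.2)/R_C = 9.8/4.7 = 2.09 mA.
Check: β·I_B = 8.04 mA > I_C = 2.09 mA, confirming saturation.

saturation; I_C ≈ 2.1 mA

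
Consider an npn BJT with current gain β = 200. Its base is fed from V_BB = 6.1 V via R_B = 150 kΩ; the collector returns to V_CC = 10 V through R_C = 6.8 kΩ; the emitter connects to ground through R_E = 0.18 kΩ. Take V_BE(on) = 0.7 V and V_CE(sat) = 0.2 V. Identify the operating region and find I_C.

saturation; I_C ≈ 1.4 mA

Assume active: I_B = (6.1 − 0.7)/(150 + 201×0.18) = 0.029 mA, I_C = β·I_B = 5.8 mA.
Then V_CE = 10 − 5.8×6.8 − 5.83×0.18 = -30.5 V < 0.2 V — the active assumption fails.
Re-solve with V_CE = 0.2 V. KCL at the emitter: V_E/R_E = (V_BB−0.7−V_E)/R_B + (V_CC−0.2−V_E)/R_C, giving V_E = 0.259 V.
I_C = (V_CC − 0.2 − V_E)/R_C = (9.8 − 0.259)/6.8 = 1.4 mA.
Check: I_B = (5.4 − 0.259)/150 = 0.0343 mA, and β·I_B = 6.86 mA > I_C, confirming saturation.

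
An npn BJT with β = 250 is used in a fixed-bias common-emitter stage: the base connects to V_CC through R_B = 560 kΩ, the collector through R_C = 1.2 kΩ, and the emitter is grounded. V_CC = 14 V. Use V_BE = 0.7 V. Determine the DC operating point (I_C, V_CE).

Base loop: V_CC = I_B·R_B + V_BE, so I_B = (14 − 0.7)/560 kΩ = 0.0238 mA.
In the active region I_C = β·I_B = 250 × 0.0238 = 5.94 mA.
Collector loop: V_CE = V_CC − I_C·R_C = 14 − 5.94×1.2 = 6.88 V.
Since V_CE = 6.88 V > V_CE(sat) ≈ 0.2 V, the transistor is in the active region as assumed.

I_C ≈ 5.9 mA, V_CE ≈ 6.9 V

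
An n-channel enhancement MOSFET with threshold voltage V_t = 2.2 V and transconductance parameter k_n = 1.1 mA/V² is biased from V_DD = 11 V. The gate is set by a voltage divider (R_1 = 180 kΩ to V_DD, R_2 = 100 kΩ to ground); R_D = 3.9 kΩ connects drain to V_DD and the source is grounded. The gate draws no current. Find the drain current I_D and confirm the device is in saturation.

I_D ≈ 1.6 mA

V_G = V_DD·R_2/(R_1+R_2) = 11×100/280 = 3.93 V. With the source grounded, V_GS = V_G = 3.93 V.
Assume saturation: I_D = (k_n/2)(V_GS − V_t)² = (1.1/2)×(3.93 − 2.2)² = 0.55×1.73² = 1.64 mA.
V_DS = V_DD − I_D·R_D = 11 − 1.64×3.9 = 4.59 V.
Saturation requires V_DS ≥ V_GS − V_t = 1.73 V; 4.59 ≥ 1.73 ✓.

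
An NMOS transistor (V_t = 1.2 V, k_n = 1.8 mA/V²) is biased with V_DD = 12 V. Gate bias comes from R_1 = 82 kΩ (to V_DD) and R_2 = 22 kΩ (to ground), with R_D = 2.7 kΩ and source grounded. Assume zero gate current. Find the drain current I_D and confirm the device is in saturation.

V_G = V_DD·R_2/(R_1+R_2) = 12×22/104 = 2.54 V. With the source grounded, V_GS = V_G = 2.54 V.
Assume saturation: I_D = (k_n/2)(V_GS − V_t)² = (1.8/2)×(2.54 − 1.2)² = 0.9×1.34² = 1.61 mA.
V_DS = V_DD − I_D·R_D = 12 − 1.61×2.7 = 7.65 V.
Saturation requires V_DS ≥ V_GS − V_t = 1.34 V; 7.65 ≥ 1.34 ✓.

I_D ≈ 1.6 mA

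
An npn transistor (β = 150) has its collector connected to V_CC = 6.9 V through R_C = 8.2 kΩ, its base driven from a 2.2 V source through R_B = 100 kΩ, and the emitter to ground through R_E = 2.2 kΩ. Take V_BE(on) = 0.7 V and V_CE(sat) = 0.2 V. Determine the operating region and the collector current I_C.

active; I_C ≈ 0.52 mA

Assume active. Base-emitter loop: I_B = (V_BB − V_BE)/(R_B + (β+1)R_E) = (2.2 − 0.7)/(100 + 151×2.2) = 0.00347 mA.
I_C = β·I_B = 150×0.00347 = 0.521 mA.
V_CE = V_CC − I_C·R_C − I_E·R_E = 6.9 − 0.521×8.2 − 0.524×2.2 = 1.48 V > V_CE(sat), so the active-region assumption holds.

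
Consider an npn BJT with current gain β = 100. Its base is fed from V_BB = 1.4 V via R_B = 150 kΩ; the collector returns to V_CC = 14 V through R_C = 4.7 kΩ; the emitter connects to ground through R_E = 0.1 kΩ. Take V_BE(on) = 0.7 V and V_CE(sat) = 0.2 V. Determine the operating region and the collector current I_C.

Assume active. Base-emitter loop: I_B = (V_BB − V_BE)/(R_B + (β+1)R_E) = (1.4 − 0.7)/(150 + 101×0.1) = 0.00437 mA.
I_C = β·I_B = 100×0.00437 = 0.437 mA.
V_CE = V_CC − I_C·R_C − I_E·R_E = 14 − 0.437×4.7 − 0.442×0.1 = 11.9 V > V_CE(sat), so the active-region assumption holds.

active; I_C ≈ 0.44 mA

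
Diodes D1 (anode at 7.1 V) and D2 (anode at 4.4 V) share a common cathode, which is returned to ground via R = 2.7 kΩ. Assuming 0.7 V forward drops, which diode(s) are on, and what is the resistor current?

Assume both conduct. Then node N would need to be at both 7.1−0.7 = 6.4 V and 4.4−0.7 = 3.7 V, which is impossible.
Assume only D1 conducts: V_N = 7.1 − 0.7 = 6.4 V, so I_R = 6.4/2.7 = 2.37 mA.
Check D2: its anode-to-cathode voltage is 4.4 − 6.4 = -2 V < 0.7 V, so it is off. The assumption is consistent.

Only D1 conducts; I_R ≈ 2.4 mA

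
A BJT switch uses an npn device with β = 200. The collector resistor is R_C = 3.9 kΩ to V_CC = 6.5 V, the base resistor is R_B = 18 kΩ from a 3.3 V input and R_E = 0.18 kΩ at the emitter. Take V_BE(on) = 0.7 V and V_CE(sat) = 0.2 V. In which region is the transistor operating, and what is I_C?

saturation; I_C ≈ 1.5 mA

Assume active: I_B = (3.3 − 0.7)/(18 + 201×0.18) = 0.048 mA, I_C = β·I_B = 9.6 mA.
Then V_CE = 6.5 − 9.6×3.9 − 9.65×0.18 = -32.7 V < 0.2 V — the active assumption fails.
Re-solve with V_CE = 0.2 V. KCL at the emitter: V_E/R_E = (V_BB−0.7−V_E)/R_B + (V_CC−0.2−V_E)/R_C, giving V_E = 0.3 V.
I_C = (V_CC − 0.2 − V_E)/R_C = (6.3 − 0.3)/3.9 = 1.54 mA.
Check: I_B = (2.6 − 0.3)/18 = 0.128 mA, and β·I_B = 25.6 mA > I_C, confirming saturation.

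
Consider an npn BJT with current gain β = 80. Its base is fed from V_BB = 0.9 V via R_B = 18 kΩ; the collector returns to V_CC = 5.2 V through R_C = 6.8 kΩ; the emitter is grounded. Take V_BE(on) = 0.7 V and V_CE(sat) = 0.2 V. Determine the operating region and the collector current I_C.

saturation; I_C ≈ 0.74 mA

Assume active: I_B = (0.9 − 0.7)/18 = 0.0111 mA, giving I_C = β·I_B = 0.889 mA.
But then V_CE = 5.2 − 0.889×6.8 = -0.844 V < V_CE(sat) = 0.2 V — impossible in the active region.
So the transistor is saturated. With V_CE = 0.2 V, I_C = (V_CC − 0.2)/R_C = 5/6.8 = 0.735 mA.
Check: β·I_B = 0.889 mA > I_C = 0.735 mA, confirming saturation.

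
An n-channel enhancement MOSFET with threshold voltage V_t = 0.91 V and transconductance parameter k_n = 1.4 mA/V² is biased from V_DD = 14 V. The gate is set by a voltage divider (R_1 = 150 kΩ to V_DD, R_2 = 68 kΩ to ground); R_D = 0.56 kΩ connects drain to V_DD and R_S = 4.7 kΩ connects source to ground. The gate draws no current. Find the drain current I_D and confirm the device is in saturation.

V_G = V_DD·R_2/(R_1+R_2) = 14×68/218 = 4.37 V.
Assume saturation: I_D = (k_n/2)(V_GS − V_t)² with V_GS = V_G − I_D·R_S = 4.37 − 4.7·I_D.
Substituting gives 15.5·I_D² − 23.7·I_D + 8.37 = 0, with roots I_D = 0.547 or 0.988 mA.
The root I_D = 0.988 mA gives V_GS = -0.278 V ≤ V_t, so take I_D = 0.547 mA.
Then V_GS = 1.79 V and V_DS = V_DD − I_D(R_D+R_S) = 14 − 0.547×5.26 = 11.1 V.
Saturation requires V_DS ≥ V_GS − V_t = 0.884 V; 11.1 ≥ 0.884 ✓.

I_D ≈ 0.55 mA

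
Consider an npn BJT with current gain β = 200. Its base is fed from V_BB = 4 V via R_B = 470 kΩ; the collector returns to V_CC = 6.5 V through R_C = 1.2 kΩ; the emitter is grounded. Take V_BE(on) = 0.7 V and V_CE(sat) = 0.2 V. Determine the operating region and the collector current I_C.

active; I_C ≈ 1.4 mA

Assume active. Base-emitter loop: I_B = (V_BB − V_BE)/R_B = (4 − 0.7)/470 = 0.00702 mA.
I_C = β·I_B = 200×0.00702 = 1.4 mA.
V_CE = V_CC − I_C·R_C = 6.5 − 1.4×1.2 = 4.81 V > V_CE(sat), so the active-region assumption holds.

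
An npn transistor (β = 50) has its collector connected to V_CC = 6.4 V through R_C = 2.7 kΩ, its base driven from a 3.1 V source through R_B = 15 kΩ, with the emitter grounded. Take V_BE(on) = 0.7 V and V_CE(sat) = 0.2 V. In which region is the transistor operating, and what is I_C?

saturation; I_C ≈ 2.3 mA

Assume active: I_B = (3.1 − 0.7)/15 = 0.16 mA, giving I_C = β·I_B = 8 mA.
But then V_CE = 6.4 − 8×2.7 = -15.2 V < V_CE(sat) = 0.2 V — impossible in the active region.
So the transistor is saturated. With V_CE = 0.2 V, I_C = (V_CC − 0.2)/R_C = 6.2/2.7 = 2.3 mA.
Check: β·I_B = 8 mA > I_C = 2.3 mA, confirming saturation.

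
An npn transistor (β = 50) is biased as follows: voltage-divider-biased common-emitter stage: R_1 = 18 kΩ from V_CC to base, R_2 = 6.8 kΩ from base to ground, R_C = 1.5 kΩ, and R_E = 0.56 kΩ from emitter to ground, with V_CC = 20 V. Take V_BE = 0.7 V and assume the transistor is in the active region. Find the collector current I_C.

I_C ≈ 7.1 mA

Thevenize the base divider: V_Th = V_CC·R_2/(R_1+R_2) = 20×6.8/24.8 = 5.48 V, R_Th = R_1‖R_2 = 4.94 kΩ.
Base-emitter loop: V_Th = I_B·R_Th + V_BE + (β+1)I_B·R_E, so I_B = (5.48 − 0.7) / (4.94 + 51×0.56) = 0.143 mA.
I_C = β·I_B = 50×0.143 = 7.14 mA, and I_E = (β+1)I_B = 7.28 mA.
V_CE = V_CC − I_C·R_C − I_E·R_E = 20 − 7.14×1.5 − 7.28×0.56 = 5.21 V.
V_CE = 5.21 V > 0.2 V confirms active-region operation.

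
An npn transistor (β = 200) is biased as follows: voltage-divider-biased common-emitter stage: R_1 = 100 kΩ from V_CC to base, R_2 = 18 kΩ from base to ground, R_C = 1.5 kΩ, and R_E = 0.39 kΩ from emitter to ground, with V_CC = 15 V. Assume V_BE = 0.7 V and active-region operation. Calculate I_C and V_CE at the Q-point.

I_C ≈ 3.4 mA, V_CE ≈ 8.6 V

Thevenize the base divider: V_Th = V_CC·R_2/(R_1+R_2) = 15×18/118 = 2.29 V, R_Th = R_1‖R_2 = 15.3 kΩ.
Base-emitter loop: V_Th = I_B·R_Th + V_BE + (β+1)I_B·R_E, so I_B = (2.29 − 0.7) / (15.3 + 201×0.39) = 0.017 mA.
I_C = β·I_B = 200×0.017 = 3.39 mA, and I_E = (β+1)I_B = 3.41 mA.
V_CE = V_CC − I_C·R_C − I_E·R_E = 15 − 3.39×1.5 − 3.41×0.39 = 8.58 V.
V_CE = 8.58 V > 0.2 V confirms active-region operation.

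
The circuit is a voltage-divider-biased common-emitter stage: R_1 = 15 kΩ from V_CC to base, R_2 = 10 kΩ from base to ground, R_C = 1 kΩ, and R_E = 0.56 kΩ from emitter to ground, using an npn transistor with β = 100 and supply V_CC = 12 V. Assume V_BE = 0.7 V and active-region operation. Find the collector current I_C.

Thevenize the base divider: V_Th = V_CC·R_2/(R_1+R_2) = 12×10/25 = 4.8 V, R_Th = R_1‖R_2 = 6 kΩ.
Base-emitter loop: V_Th = I_B·R_Th + V_BE + (β+1)I_B·R_E, so I_B = (4.8 − 0.7) / (6 + 101×0.56) = 0.0655 mA.
I_C = β·I_B = 100×0.0655 = 6.55 mA, and I_E = (β+1)I_B = 6.62 mA.
V_CE = V_CC − I_C·R_C − I_E·R_E = 12 − 6.55×1 − 6.62×0.56 = 1.74 V.
V_CE = 1.74 V > 0.2 V confirms active-region operation.

I_C ≈ 6.6 mA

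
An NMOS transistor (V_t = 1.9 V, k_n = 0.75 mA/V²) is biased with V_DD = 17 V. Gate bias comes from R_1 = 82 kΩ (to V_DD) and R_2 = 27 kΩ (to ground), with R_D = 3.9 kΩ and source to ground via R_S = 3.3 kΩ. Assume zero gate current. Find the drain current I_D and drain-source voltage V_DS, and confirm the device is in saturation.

I_D ≈ 0.39 mA, V_DS ≈ 14 V

V_G = V_DD·R_2/(R_1+R_2) = 17×27/109 = 4.21 V.
Assume saturation: I_D = (k_n/2)(V_GS − V_t)² with V_GS = V_G − I_D·R_S = 4.21 − 3.3·I_D.
Substituting gives 4.08·I_D² − 6.72·I_D + 2 = 0, with roots I_D = 0.391 or 1.25 mA.
The root I_D = 1.25 mA gives V_GS = 0.0709 V ≤ V_t, so take I_D = 0.391 mA.
Then V_GS = 2.92 V and V_DS = V_DD − I_D(R_D+R_S) = 17 − 0.391×7.2 = 14.2 V.
Saturation requires V_DS ≥ V_GS − V_t = 1.02 V; 14.2 ≥ 1.02 ✓.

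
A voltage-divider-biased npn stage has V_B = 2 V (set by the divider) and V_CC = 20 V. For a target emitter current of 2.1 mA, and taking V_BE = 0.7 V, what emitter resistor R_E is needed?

V_E = V_B − V_BE = 2 − 0.7 = 1.3 V.
R_E = V_E / I_E = 1.3 / 2.1 = 0.619 kΩ.

R_E ≈ 0.62 kΩ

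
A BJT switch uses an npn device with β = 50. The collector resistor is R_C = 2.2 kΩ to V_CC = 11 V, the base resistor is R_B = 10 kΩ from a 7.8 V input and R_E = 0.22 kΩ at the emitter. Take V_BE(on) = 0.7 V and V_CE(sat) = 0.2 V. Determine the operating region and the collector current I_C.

Assume active: I_B = (7.8 − 0.7)/(10 + 51×0.22) = 0.335 mA, I_C = β·I_B = 16.7 mA.
Then V_CE = 11 − 16.7×2.2 − 17.1×0.22 = -29.6 V < 0.2 V — the active assumption fails.
Re-solve with V_CE = 0.2 V. KCL at the emitter: V_E/R_E = (V_BB−0.7−V_E)/R_B + (V_CC−0.2−V_E)/R_C, giving V_E = 1.1 V.
I_C = (V_CC − 0.2 − V_E)/R_C = (10.8 − 1.1)/2.2 = 4.41 mA.
Check: I_B = (7.1 − 1.1)/10 = 0.6 mA, and β·I_B = 30 mA > I_C, confirming saturation.

saturation; I_C ≈ 4.4 mA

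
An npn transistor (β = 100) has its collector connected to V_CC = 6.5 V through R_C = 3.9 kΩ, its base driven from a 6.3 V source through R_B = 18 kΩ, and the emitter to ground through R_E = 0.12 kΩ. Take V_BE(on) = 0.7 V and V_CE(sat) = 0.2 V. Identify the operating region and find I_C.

saturation; I_C ≈ 1.6 mA

Assume active: I_B = (6.3 − 0.7)/(18 + 101×0.12) = 0.186 mA, I_C = β·I_B = 18.6 mA.
Then V_CE = 6.5 − 18.6×3.9 − 18.8×0.12 = -68.3 V < 0.2 V — the active assumption fails.
Re-solve with V_CE = 0.2 V. KCL at the emitter: V_E/R_E = (V_BB−0.7−V_E)/R_B + (V_CC−0.2−V_E)/R_C, giving V_E = 0.223 V.
I_C = (V_CC − 0.2 − V_E)/R_C = (6.3 − 0.223)/3.9 = 1.56 mA.
Check: I_B = (5.6 − 0.223)/18 = 0.299 mA, and β·I_B = 29.9 mA > I_C, confirming saturation.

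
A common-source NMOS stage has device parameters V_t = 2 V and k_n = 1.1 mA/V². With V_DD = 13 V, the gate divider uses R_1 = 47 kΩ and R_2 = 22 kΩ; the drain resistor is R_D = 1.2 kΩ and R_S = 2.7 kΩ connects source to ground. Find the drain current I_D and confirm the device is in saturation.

V_G = V_DD·R_2/(R_1+R_2) = 13×22/69 = 4.14 V.
Assume saturation: I_D = (k_n/2)(V_GS − V_t)² with V_GS = V_G − I_D·R_S = 4.14 − 2.7·I_D.
Substituting gives 4.01·I_D² − 7.37·I_D + 2.53 = 0, with roots I_D = 0.457 or 1.38 mA.
The root I_D = 1.38 mA gives V_GS = 0.415 V ≤ V_t, so take I_D = 0.457 mA.
Then V_GS = 2.91 V and V_DS = V_DD − I_D(R_D+R_S) = 13 − 0.457×3.9 = 11.2 V.
Saturation requires V_DS ≥ V_GS − V_t = 0.911 V; 11.2 ≥ 0.911 ✓.

I_D ≈ 0.46 mA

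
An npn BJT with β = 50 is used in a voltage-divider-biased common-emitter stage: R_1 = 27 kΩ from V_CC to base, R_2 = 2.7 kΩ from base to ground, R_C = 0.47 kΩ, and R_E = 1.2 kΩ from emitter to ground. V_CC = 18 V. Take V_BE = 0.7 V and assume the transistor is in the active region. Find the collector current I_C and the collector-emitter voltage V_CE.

Thevenize the base divider: V_Th = V_CC·R_2/(R_1+R_2) = 18×2.7/29.7 = 1.64 V, R_Th = R_1‖R_2 = 2.45 kΩ.
Base-emitter loop: V_Th = I_B·R_Th + V_BE + (β+1)I_B·R_E, so I_B = (1.64 − 0.7) / (2.45 + 51×1.2) = 0.0147 mA.
I_C = β·I_B = 50×0.0147 = 0.736 mA, and I_E = (β+1)I_B = 0.75 mA.
V_CE = V_CC − I_C·R_C − I_E·R_E = 18 − 0.736×0.47 − 0.75×1.2 = 16.8 V.
V_CE = 16.8 V > 0.2 V confirms active-region operation.

I_C ≈ 0.74 mA, V_CE ≈ 17 V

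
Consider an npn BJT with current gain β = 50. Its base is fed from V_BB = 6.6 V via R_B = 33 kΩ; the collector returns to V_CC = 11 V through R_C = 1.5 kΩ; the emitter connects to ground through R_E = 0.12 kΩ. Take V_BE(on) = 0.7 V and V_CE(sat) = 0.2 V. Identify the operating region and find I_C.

saturation; I_C ≈ 6.7 mA

Assume active: I_B = (6.6 − 0.7)/(33 + 51×0.12) = 0.151 mA, I_C = β·I_B = 7.54 mA.
Then V_CE = 11 − 7.54×1.5 − 7.69×0.12 = -1.23 V < 0.2 V — the active assumption fails.
Re-solve with V_CE = 0.2 V. KCL at the emitter: V_E/R_E = (V_BB−0.7−V_E)/R_B + (V_CC−0.2−V_E)/R_C, giving V_E = 0.817 V.
I_C = (V_CC − 0.2 − V_E)/R_C = (10.8 − 0.817)/1.5 = 6.66 mA.
Check: I_B = (5.9 − 0.817)/33 = 0.154 mA, and β·I_B = 7.7 mA > I_C, confirming saturation.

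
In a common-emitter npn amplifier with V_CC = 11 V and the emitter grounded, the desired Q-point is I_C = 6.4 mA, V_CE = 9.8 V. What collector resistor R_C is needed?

Collector loop: V_CC = I_C·R_C + V_CE.
R_C = (V_CC − V_CE)/I_C = (11 − 9.8)/6.4 = 0.187 kΩ.

R_C ≈ 0.19 kΩ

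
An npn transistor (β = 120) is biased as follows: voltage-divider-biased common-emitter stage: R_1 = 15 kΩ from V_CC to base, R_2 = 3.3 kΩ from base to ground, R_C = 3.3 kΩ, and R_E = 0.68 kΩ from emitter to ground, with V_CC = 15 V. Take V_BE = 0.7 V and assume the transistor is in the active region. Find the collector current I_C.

I_C ≈ 2.8 mA

Thevenize the base divider: V_Th = V_CC·R_2/(R_1+R_2) = 15×3.3/18.3 = 2.7 V, R_Th = R_1‖R_2 = 2.7 kΩ.
Base-emitter loop: V_Th = I_B·R_Th + V_BE + (β+1)I_B·R_E, so I_B = (2.7 − 0.7) / (2.7 + 121×0.68) = 0.0236 mA.
I_C = β·I_B = 120×0.0236 = 2.83 mA, and I_E = (β+1)I_B = 2.85 mA.
V_CE = V_CC − I_C·R_C − I_E·R_E = 15 − 2.83×3.3 − 2.85×0.68 = 3.72 V.
V_CE = 3.72 V > 0.2 V confirms active-region operation.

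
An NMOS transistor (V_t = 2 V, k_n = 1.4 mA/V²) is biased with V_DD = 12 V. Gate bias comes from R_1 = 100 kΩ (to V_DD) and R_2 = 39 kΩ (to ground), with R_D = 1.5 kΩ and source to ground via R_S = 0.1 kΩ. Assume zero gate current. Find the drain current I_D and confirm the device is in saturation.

V_G = V_DD·R_2/(R_1+R_2) = 12×39/139 = 3.37 V.
Assume saturation: I_D = (k_n/2)(V_GS − V_t)² with V_GS = V_G − I_D·R_S = 3.37 − 0.1·I_D.
Substituting gives 0.007·I_D² − 1.19·I_D + 1.31 = 0, with roots I_D = 1.1 or 169 mA.
The root I_D = 169 mA gives V_GS = -13.5 V ≤ V_t, so take I_D = 1.1 mA.
Then V_GS = 3.26 V and V_DS = V_DD − I_D(R_D+R_S) = 12 − 1.1×1.6 = 10.2 V.
Saturation requires V_DS ≥ V_GS − V_t = 1.26 V; 10.2 ≥ 1.26 ✓.

I_D ≈ 1.1 mA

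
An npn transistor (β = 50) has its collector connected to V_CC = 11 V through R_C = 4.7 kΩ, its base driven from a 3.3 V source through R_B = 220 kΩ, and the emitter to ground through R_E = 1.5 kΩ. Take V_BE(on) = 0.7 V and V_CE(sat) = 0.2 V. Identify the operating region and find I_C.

active; I_C ≈ 0.44 mA

Assume active. Base-emitter loop: I_B = (V_BB − V_BE)/(R_B + (β+1)R_E) = (3.3 − 0.7)/(220 + 51×1.5) = 0.00877 mA.
I_C = β·I_B = 50×0.00877 = 0.438 mA.
V_CE = V_CC − I_C·R_C − I_E·R_E = 11 − 0.438×4.7 − 0.447×1.5 = 8.27 V > V_CE(sat), so the active-region assumption holds.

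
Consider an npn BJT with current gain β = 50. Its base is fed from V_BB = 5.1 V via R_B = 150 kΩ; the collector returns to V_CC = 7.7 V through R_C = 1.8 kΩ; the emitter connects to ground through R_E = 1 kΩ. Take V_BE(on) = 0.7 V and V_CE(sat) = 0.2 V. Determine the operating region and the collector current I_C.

Assume active. Base-emitter loop: I_B = (V_BB − V_BE)/(R_B + (β+1)R_E) = (5.1 − 0.7)/(150 + 51×1) = 0.0219 mA.
I_C = β·I_B = 50×0.0219 = 1.09 mA.
V_CE = V_CC − I_C·R_C − I_E·R_E = 7.7 − 1.09×1.8 − 1.12×1 = 4.61 V > V_CE(sat), so the active-region assumption holds.

active; I_C ≈ 1.1 mA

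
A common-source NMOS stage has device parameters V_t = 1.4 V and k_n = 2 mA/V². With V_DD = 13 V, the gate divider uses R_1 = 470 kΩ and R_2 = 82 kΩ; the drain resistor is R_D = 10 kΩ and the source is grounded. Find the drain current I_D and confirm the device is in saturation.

V_G = V_DD·R_2/(R_1+R_2) = 13×82/552 = 1.93 V. With the source grounded, V_GS = V_G = 1.93 V.
Assume saturation: I_D = (k_n/2)(V_GS − V_t)² = (2/2)×(1.93 − 1.4)² = 1×0.531² = 0.282 mA.
V_DS = V_DD − I_D·R_D = 13 − 0.282×10 = 10.2 V.
Saturation requires V_DS ≥ V_GS − V_t = 0.531 V; 10.2 ≥ 0.531 ✓.

I_D ≈ 0.28 mA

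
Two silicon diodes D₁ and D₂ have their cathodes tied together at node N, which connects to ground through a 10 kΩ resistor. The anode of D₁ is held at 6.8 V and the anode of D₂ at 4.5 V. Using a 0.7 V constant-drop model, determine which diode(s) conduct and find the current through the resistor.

Only D₁ conducts; I_R ≈ 0.61 mA

Assume both conduct. Then node N would need to be at both 6.8−0.7 = 6.1 V and 4.5−0.7 = 3.8 V, which is impossible.
Assume only D₁ conducts: V_N = 6.8 − 0.7 = 6.1 V, so I_R = 6.1/10 = 0.61 mA.
Check D₂: its anode-to-cathode voltage is 4.5 − 6.1 = -1.6 V < 0.7 V, so it is off. The assumption is consistent.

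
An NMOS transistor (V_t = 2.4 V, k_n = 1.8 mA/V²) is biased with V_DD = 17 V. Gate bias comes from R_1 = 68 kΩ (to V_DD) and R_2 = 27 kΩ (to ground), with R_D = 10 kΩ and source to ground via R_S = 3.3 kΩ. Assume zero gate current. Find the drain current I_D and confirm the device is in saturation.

I_D ≈ 0.51 mA

V_G = V_DD·R_2/(R_1+R_2) = 17×27/95 = 4.83 V.
Assume saturation: I_D = (k_n/2)(V_GS − V_t)² with V_GS = V_G − I_D·R_S = 4.83 − 3.3·I_D.
Substituting gives 9.8·I_D² − 15.4·I_D + 5.32 = 0, with roots I_D = 0.509 or 1.07 mA.
The root I_D = 1.07 mA gives V_GS = 1.31 V ≤ V_t, so take I_D = 0.509 mA.
Then V_GS = 3.15 V and V_DS = V_DD − I_D(R_D+R_S) = 17 − 0.509×13.3 = 10.2 V.
Saturation requires V_DS ≥ V_GS − V_t = 0.752 V; 10.2 ≥ 0.752 ✓.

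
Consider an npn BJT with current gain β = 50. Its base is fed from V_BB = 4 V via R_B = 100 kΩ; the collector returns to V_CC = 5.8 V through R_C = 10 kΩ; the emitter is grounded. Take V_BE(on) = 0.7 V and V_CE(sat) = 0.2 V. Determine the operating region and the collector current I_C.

Assume active: I_B = (4 − 0.7)/100 = 0.033 mA, giving I_C = β·I_B = 1.65 mA.
But then V_CE = 5.8 − 1.65×10 = -10.7 V < V_CE(sat) = 0.2 V — impossible in the active region.
So the transistor is saturated. With V_CE = 0.2 V, I_C = (V_CC − 0.2)/R_C = 5.6/10 = 0.56 mA.
Check: β·I_B = 1.65 mA > I_C = 0.56 mA, confirming saturation.

saturation; I_C ≈ 0.56 mA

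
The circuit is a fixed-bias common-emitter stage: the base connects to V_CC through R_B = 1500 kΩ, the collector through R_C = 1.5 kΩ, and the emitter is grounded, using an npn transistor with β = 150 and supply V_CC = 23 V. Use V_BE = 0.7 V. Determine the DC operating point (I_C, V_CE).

Base loop: V_CC = I_B·R_B + V_BE, so I_B = (23 − 0.7)/1500 kΩ = 0.0149 mA.
In the active region I_C = β·I_B = 150 × 0.0149 = 2.23 mA.
Collector loop: V_CE = V_CC − I_C·R_C = 23 − 2.23×1.5 = 19.7 V.
Since V_CE = 19.7 V > V_CE(sat) ≈ 0.2 V, the transistor is in the active region as assumed.

I_C ≈ 2.2 mA, V_CE ≈ 20 V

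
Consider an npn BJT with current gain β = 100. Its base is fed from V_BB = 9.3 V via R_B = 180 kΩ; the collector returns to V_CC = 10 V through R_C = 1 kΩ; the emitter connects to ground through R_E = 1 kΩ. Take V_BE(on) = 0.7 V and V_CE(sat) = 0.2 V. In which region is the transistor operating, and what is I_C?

Assume active. Base-emitter loop: I_B = (V_BB − V_BE)/(R_B + (β+1)R_E) = (9.3 − 0.7)/(180 + 101×1) = 0.0306 mA.
I_C = β·I_B = 100×0.0306 = 3.06 mA.
V_CE = V_CC − I_C·R_C − I_E·R_E = 10 − 3.06×1 − 3.09×1 = 3.85 V > V_CE(sat), so the active-region assumption holds.

active; I_C ≈ 3.1 mA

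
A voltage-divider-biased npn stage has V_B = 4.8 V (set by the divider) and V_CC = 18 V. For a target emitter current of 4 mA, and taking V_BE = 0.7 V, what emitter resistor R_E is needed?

R_E ≈ 1 kΩ

V_E = V_B − V_BE = 4.8 − 0.7 = 4.1 V.
R_E = V_E / I_E = 4.1 / 4 = 1.02 kΩ.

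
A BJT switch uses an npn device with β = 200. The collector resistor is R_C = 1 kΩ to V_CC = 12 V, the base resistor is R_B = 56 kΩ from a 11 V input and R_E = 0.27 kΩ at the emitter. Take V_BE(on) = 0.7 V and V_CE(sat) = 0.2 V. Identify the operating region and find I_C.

saturation; I_C ≈ 9.3 mA

Assume active: I_B = (11 − 0.7)/(56 + 201×0.27) = 0.0934 mA, I_C = β·I_B = 18.7 mA.
Then V_CE = 12 − 18.7×1 − 18.8×0.27 = -11.8 V < 0.2 V — the active assumption fails.
Re-solve with V_CE = 0.2 V. KCL at the emitter: V_E/R_E = (V_BB−0.7−V_E)/R_B + (V_CC−0.2−V_E)/R_C, giving V_E = 2.54 V.
I_C = (V_CC − 0.2 − V_E)/R_C = (11.8 − 2.54)/1 = 9.26 mA.
Check: I_B = (10.3 − 2.54)/56 = 0.139 mA, and β·I_B = 27.7 mA > I_C, confirming saturation.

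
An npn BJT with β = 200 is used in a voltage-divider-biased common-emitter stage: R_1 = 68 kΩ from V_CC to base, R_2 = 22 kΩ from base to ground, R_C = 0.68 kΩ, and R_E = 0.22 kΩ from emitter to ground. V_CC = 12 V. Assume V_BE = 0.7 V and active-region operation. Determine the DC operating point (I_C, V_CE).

Thevenize the base divider: V_Th = V_CC·R_2/(R_1+R_2) = 12×22/90 = 2.93 V, R_Th = R_1‖R_2 = 16.6 kΩ.
Base-emitter loop: V_Th = I_B·R_Th + V_BE + (β+1)I_B·R_E, so I_B = (2.93 − 0.7) / (16.6 + 201×0.22) = 0.0367 mA.
I_C = β·I_B = 200×0.0367 = 7.34 mA, and I_E = (β+1)I_B = 7.38 mA.
V_CE = V_CC − I_C·R_C − I_E·R_E = 12 − 7.34×0.68 − 7.38×0.22 = 5.38 V.
V_CE = 5.38 V > 0.2 V confirms active-region operation.

I_C ≈ 7.3 mA, V_CE ≈ 5.4 V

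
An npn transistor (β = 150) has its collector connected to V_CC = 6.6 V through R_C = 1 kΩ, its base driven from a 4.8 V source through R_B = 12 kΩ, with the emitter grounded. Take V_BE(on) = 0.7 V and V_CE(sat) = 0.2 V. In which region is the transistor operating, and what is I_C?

saturation; I_C ≈ 6.4 mA

Assume active: I_B = (4.8 − 0.7)/12 = 0.342 mA, giving I_C = β·I_B = 51.2 mA.
But then V_CE = 6.6 − 51.2×1 = -44.6 V < V_CE(sat) = 0.2 V — impossible in the active region.
So the transistor is saturated. With V_CE = 0.2 V, I_C = (V_CC − 0.2)/R_C = 6.4/1 = 6.4 mA.
Check: β·I_B = 51.2 mA > I_C = 6.4 mA, confirming saturation.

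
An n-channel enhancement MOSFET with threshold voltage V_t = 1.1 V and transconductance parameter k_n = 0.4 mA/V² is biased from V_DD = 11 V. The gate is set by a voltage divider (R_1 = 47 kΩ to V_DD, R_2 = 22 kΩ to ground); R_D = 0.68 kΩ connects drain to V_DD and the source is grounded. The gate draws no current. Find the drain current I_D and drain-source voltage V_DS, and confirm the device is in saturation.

I_D ≈ 1.2 mA, V_DS ≈ 10 V

V_G = V_DD·R_2/(R_1+R_2) = 11×22/69 = 3.51 V. With the source grounded, V_GS = V_G = 3.51 V.
Assume saturation: I_D = (k_n/2)(V_GS − V_t)² = (0.4/2)×(3.51 − 1.1)² = 0.2×2.41² = 1.16 mA.
V_DS = V_DD − I_D·R_D = 11 − 1.16×0.68 = 10.2 V.
Saturation requires V_DS ≥ V_GS − V_t = 2.41 V; 10.2 ≥ 2.41 ✓.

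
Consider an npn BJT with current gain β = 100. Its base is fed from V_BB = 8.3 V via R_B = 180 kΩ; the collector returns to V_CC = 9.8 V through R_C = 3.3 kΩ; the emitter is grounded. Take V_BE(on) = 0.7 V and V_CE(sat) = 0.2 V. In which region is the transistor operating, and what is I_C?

saturation; I_C ≈ 2.9 mA

Assume active: I_B = (8.3 − 0.7)/180 = 0.0422 mA, giving I_C = β·I_B = 4.22 mA.
But then V_CE = 9.8 − 4.22×3.3 = -4.13 V < V_CE(sat) = 0.2 V — impossible in the active region.
So the transistor is saturated. With V_CE = 0.2 V, I_C = (V_CC − 0.2)/R_C = 9.6/3.3 = 2.91 mA.
Check: β·I_B = 4.22 mA > I_C = 2.91 mA, confirming saturation.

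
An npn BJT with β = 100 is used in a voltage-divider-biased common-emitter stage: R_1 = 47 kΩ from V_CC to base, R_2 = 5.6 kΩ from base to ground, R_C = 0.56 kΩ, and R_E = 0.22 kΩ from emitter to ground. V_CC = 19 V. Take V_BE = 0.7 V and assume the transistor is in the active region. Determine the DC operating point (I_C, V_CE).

Thevenize the base divider: V_Th = V_CC·R_2/(R_1+R_2) = 19×5.6/52.6 = 2.02 V, R_Th = R_1‖R_2 = 5 kΩ.
Base-emitter loop: V_Th = I_B·R_Th + V_BE + (β+1)I_B·R_E, so I_B = (2.02 − 0.7) / (5 + 101×0.22) = 0.0486 mA.
I_C = β·I_B = 100×0.0486 = 4.86 mA, and I_E = (β+1)I_B = 4.91 mA.
V_CE = V_CC − I_C·R_C − I_E·R_E = 19 − 4.86×0.56 − 4.91×0.22 = 15.2 V.
V_CE = 15.2 V > 0.2 V confirms active-region operation.

I_C ≈ 4.9 mA, V_CE ≈ 15 V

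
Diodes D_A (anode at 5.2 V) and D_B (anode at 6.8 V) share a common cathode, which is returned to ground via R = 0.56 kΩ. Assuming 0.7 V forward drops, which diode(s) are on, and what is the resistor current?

Only D_B conducts; I_R ≈ 11 mA

Assume both conduct. Then node N would need to be at both 5.2−0.7 = 4.5 V and 6.8−0.7 = 6.1 V, which is impossible.
Assume only D_B conducts: V_N = 6.8 − 0.7 = 6.1 V, so I_R = 6.1/0.56 = 10.9 mA.
Check D_A: its anode-to-cathode voltage is 5.2 − 6.1 = -0.9 V < 0.7 V, so it is off. The assumption is consistent.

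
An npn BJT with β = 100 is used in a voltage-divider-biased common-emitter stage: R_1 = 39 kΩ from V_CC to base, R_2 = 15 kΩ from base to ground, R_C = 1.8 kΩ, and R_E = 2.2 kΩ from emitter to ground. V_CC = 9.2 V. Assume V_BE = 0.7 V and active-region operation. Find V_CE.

Thevenize the base divider: V_Th = V_CC·R_2/(R_1+R_2) = 9.2×15/54 = 2.56 V, R_Th = R_1‖R_2 = 10.8 kΩ.
Base-emitter loop: V_Th = I_B·R_Th + V_BE + (β+1)I_B·R_E, so I_B = (2.56 − 0.7) / (10.8 + 101×2.2) = 0.00796 mA.
I_C = β·I_B = 100×0.00796 = 0.796 mA, and I_E = (β+1)I_B = 0.804 mA.
V_CE = V_CC − I_C·R_C − I_E·R_E = 9.2 − 0.796×1.8 − 0.804×2.2 = 6 V.
V_CE = 6 V > 0.2 V confirms active-region operation.

V_CE ≈ 6 V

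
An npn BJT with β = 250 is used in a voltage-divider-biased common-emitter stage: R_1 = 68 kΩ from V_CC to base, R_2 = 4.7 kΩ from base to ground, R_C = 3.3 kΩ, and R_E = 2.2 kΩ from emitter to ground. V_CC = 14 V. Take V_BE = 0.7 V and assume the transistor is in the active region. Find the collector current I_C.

I_C ≈ 0.092 mA

Thevenize the base divider: V_Th = V_CC·R_2/(R_1+R_2) = 14×4.7/72.7 = 0.905 V, R_Th = R_1‖R_2 = 4.4 kΩ.
Base-emitter loop: V_Th = I_B·R_Th + V_BE + (β+1)I_B·R_E, so I_B = (0.905 − 0.7) / (4.4 + 251×2.2) = 0.000368 mA.
I_C = β·I_B = 250×0.000368 = 0.0921 mA, and I_E = (β+1)I_B = 0.0925 mA.
V_CE = V_CC − I_C·R_C − I_E·R_E = 14 − 0.0921×3.3 − 0.0925×2.2 = 13.5 V.
V_CE = 13.5 V > 0.2 V confirms active-region operation.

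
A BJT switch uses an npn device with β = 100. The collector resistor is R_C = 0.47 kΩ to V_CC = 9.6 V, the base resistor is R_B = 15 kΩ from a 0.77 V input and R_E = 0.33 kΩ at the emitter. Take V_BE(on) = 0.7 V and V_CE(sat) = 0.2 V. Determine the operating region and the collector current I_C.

Assume active. Base-emitter loop: I_B = (V_BB − V_BE)/(R_B + (β+1)R_E) = (0.77 − 0.7)/(15 + 101×0.33) = 0.00145 mA.
I_C = β·I_B = 100×0.00145 = 0.145 mA.
V_CE = V_CC − I_C·R_C − I_E·R_E = 9.6 − 0.145×0.47 − 0.146×0.33 = 9.48 V > V_CE(sat), so the active-region assumption holds.

active; I_C ≈ 0.14 mA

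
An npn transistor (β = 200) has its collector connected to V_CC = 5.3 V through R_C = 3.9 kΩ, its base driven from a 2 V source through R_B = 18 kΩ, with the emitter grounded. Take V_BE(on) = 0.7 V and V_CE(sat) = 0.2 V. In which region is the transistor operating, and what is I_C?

saturation; I_C ≈ 1.3 mA

Assume active: I_B = (2 − 0.7)/18 = 0.0722 mA, giving I_C = β·I_B = 14.4 mA.
But then V_CE = 5.3 − 14.4×3.9 = -51 V < V_CE(sat) = 0.2 V — impossible in the active region.
So the transistor is saturated. With V_CE = 0.2 V, I_C = (V_CC − 0.2)/R_C = 5.1/3.9 = 1.31 mA.
Check: β·I_B = 14.4 mA > I_C = 1.31 mA, confirming saturation.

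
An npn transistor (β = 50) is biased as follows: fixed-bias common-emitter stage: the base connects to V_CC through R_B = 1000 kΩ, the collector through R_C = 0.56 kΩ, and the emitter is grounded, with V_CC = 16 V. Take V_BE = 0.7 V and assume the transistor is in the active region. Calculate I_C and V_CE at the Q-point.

Base loop: V_CC = I_B·R_B + V_BE, so I_B = (16 − 0.7)/1000 kΩ = 0.0153 mA.
In the active region I_C = β·I_B = 50 × 0.0153 = 0.765 mA.
Collector loop: V_CE = V_CC − I_C·R_C = 16 − 0.765×0.56 = 15.6 V.
Since V_CE = 15.6 V > V_CE(sat) ≈ 0.2 V, the transistor is in the active region as assumed.

I_C ≈ 0.77 mA, V_CE ≈ 16 V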